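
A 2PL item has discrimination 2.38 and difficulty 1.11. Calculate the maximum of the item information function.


For 2PL, max info at theta = b = 1.11
I_max = a^2 / 4 = 2.38^2 / 4
= 5.6644 / 4
I_max = 1.4161

1.4161


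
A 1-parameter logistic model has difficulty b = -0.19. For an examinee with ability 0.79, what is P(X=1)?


theta - b = 0.79 - -0.19 = 0.98
exp(-(theta - b)) = exp(-0.98) = 0.3753
P = 1 / (1 + 0.3753)
P = 0.7271

0.7271


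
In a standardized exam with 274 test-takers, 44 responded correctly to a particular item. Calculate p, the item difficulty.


Item difficulty p = number correct / total examinees
p = 44 / 274
p = 0.1606

0.1606


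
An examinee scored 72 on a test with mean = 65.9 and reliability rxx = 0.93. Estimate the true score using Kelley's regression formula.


T_est = rxx * X + (1 - rxx) * mean
T_est = 0.93 * 72 + 0.07 * 65.9
T_est = 66.96 + 4.613
T_est = 71.573

71.573


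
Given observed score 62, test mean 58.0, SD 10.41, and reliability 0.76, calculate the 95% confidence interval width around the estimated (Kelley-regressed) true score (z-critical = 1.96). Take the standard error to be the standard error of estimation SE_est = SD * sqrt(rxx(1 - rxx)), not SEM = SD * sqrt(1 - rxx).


True score estimate = 0.76*62 + 0.24*58.0 = 61.04
SE_est = SD * sqrt(rxx * (1 - rxx)) = 10.41 * sqrt(0.76 * 0.24) = 10.41 * sqrt(0.1824) = 4.445935
CI = T_est +/- z * SE_est, so width = 2 * z * SE_est = 2 * 1.96 * 4.445935
Width = 17.4281

17.4281


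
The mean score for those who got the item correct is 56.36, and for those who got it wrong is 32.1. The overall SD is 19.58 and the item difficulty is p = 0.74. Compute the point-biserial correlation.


q = 1 - p = 0.26
rpb = ((M1 - M0) / SD) * sqrt(p * q)
rpb = ((56.36 - 32.1) / 19.58) * sqrt(0.74 * 0.26)
rpb = 0.5435

0.5435


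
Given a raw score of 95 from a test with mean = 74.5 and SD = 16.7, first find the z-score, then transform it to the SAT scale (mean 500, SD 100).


z = (X - mean) / SD = (95 - 74.5) / 16.7
z = 20.5 / 16.7
z = 1.2275
SAT-scale = SAT = 500 + 100z
Carry z at full precision (z = 20.5 / 16.7) into the conversion:
SAT-scale = 500 + 100 * (20.5 / 16.7) = 500 + 2050 / 16.7
SAT-scale = 500 + 122.7545
SAT-scale = 622.7545

622.7545


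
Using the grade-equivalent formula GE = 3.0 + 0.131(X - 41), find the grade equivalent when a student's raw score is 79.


raw - median = 79 - 41 = 38
slope * diff = 0.131 * 38 = 4.978
GE = 3.0 + 4.978
GE = 7.978

7.978


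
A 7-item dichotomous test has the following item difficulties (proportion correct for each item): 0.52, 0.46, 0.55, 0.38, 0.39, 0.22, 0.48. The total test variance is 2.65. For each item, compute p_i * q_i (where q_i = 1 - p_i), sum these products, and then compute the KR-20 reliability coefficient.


For each item, compute p_i * q_i:
  Item 1: 0.52 * 0.48 = 0.2496
  Item 2: 0.46 * 0.54 = 0.2484
  Item 3: 0.55 * 0.45 = 0.2475
  Item 4: 0.38 * 0.62 = 0.2356
  Item 5: 0.39 * 0.61 = 0.2379
  Item 6: 0.22 * 0.78 = 0.1716
  Item 7: 0.48 * 0.52 = 0.2496
Sum(p_i * q_i) = 0.2496 + 0.2484 + 0.2475 + 0.2356 + 0.2379 + 0.1716 + 0.2496 = 1.6402
KR-20 = (k/(k-1)) * (1 - Sum(p_i*q_i) / Var_total)
= (7/6) * (1 - 1.6402/2.65)
= 1.1667 * 0.3811
KR-20 = 0.4446

0.4446


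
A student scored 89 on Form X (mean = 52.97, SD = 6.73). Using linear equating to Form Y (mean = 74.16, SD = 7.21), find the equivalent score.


slope = SD_Y / SD_X = 7.21 / 6.73 ~ 1.0713
intercept = mean_Y - slope * mean_X = 74.16 - (7.21 / 6.73) * 52.97 ~ 17.4121
Y = slope * X + intercept. To avoid rounding drift from the rounded slope/intercept, evaluate the equivalent form Y = mean_Y + SD_Y * (X - mean_X) / SD_X at full precision:
Y = 74.16 + 7.21 * (89 - 52.97) / 6.73
Y = 74.16 + 7.21 * 36.03 / 6.73
Y = 74.16 + 259.7763 / 6.73
Y = 74.16 + 38.5997
Y = 112.7597

112.7597


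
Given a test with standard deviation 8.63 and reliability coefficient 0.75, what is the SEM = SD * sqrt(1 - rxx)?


SEM = SD * sqrt(1 - rxx)
SEM = 8.63 * sqrt(1 - 0.75)
SEM = 8.63 * sqrt(0.25) = 8.63 * 0.5
SEM = 4.315

4.315


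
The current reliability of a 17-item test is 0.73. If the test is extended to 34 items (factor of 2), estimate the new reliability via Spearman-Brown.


r_new = (n * rxx) / (1 + (n-1) * rxx)
r_new = (2 * 0.73) / (1 + 1 * 0.73)
r_new = 1.46 / 1.73
r_new = 0.8439

0.8439


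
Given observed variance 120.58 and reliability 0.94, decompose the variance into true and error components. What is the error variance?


var_true = rxx * var_obs = 0.94 * 120.58 = 113.3452
var_error = var_obs - var_true
var_error = 120.58 - 113.3452
var_error = 7.2348

7.2348


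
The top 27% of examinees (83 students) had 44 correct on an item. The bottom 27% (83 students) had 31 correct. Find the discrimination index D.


p_upper = 44/83 = 0.5301
p_lower = 31/83 = 0.3735
D = 0.5301 - 0.3735 = 0.1566

0.1566


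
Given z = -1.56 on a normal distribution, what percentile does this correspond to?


CDF(z) = 0.5 * (1 + erf(z/sqrt(2)))
erf(-1.1031) = -0.8812
CDF = 0.0594
Percentile rank = 0.0594 * 100 = 5.94

5.94


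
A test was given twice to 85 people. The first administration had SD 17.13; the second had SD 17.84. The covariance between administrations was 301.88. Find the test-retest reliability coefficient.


r = cov(X,Y) / (SD_X * SD_Y)
r = 301.88 / (17.13 * 17.84)
r = 301.88 / 305.5992
r = 0.9878

0.9878


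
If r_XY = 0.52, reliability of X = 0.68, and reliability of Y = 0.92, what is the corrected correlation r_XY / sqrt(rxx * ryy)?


r_corrected = rxy / sqrt(rxx * ryy)
= 0.52 / sqrt(0.68 * 0.92)
= 0.52 / sqrt(0.6256)
= 0.52 / 0.790949
r_corrected = 0.6574

0.6574


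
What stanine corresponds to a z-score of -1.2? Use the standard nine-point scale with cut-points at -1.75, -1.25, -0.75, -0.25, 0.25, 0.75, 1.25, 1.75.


Stanine boundaries: [-1.75, -1.25, -0.75, -0.25, 0.25, 0.75, 1.25, 1.75]
z = -1.2
Check each boundary:
  z >= -1.75 -> could be stanine 2
  z >= -1.25 -> could be stanine 3
  z < -0.75
  z < -0.25
  z < 0.25
  z < 0.75
  z < 1.25
  z < 1.75
Highest qualifying boundary gives stanine = 3

3


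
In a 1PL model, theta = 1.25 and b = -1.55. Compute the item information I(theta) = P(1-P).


P = 1/(1+exp(-(1.25--1.55))) = 0.9427
I = P*(1-P) = 0.9427 * 0.0573
I = 0.054

0.054


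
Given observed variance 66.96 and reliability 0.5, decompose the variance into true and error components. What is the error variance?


var_true = rxx * var_obs = 0.5 * 66.96 = 33.48
var_error = var_obs - var_true
var_error = 66.96 - 33.48
var_error = 33.48

33.48


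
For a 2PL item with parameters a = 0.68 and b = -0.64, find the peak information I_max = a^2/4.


For 2PL, max info at theta = b = -0.64
I_max = a^2 / 4 = 0.68^2 / 4
= 0.4624 / 4
I_max = 0.1156

0.1156


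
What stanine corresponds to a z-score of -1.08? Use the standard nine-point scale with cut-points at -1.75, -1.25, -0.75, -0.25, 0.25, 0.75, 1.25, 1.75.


Stanine boundaries: [-1.75, -1.25, -0.75, -0.25, 0.25, 0.75, 1.25, 1.75]
z = -1.08
Check each boundary:
  z >= -1.75 -> could be stanine 2
  z >= -1.25 -> could be stanine 3
  z < -0.75
  z < -0.25
  z < 0.25
  z < 0.75
  z < 1.25
  z < 1.75
Highest qualifying boundary gives stanine = 3

3


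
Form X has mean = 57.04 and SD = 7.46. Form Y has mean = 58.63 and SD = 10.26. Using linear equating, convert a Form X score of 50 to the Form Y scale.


slope = SD_Y / SD_X = 10.26 / 7.46 ~ 1.3753
intercept = mean_Y - slope * mean_X = 58.63 - (10.26 / 7.46) * 57.04 ~ -19.8191
Y = slope * X + intercept. To avoid rounding drift from the rounded slope/intercept, evaluate the equivalent form Y = mean_Y + SD_Y * (X - mean_X) / SD_X at full precision:
Y = 58.63 + 10.26 * (50 - 57.04) / 7.46
Y = 58.63 - 10.26 * 7.04 / 7.46
Y = 58.63 - 72.2304 / 7.46
Y = 58.63 - 9.6824
Y = 48.9476

48.9476


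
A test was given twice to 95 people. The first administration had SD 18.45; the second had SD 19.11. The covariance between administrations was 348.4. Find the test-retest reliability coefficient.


r = cov(X,Y) / (SD_X * SD_Y)
r = 348.4 / (18.45 * 19.11)
r = 348.4 / 352.5795
r = 0.9881

0.9881


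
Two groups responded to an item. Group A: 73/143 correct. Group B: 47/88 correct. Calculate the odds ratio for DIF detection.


Odds_A = 73/70 = 1.0429
Odds_B = 47/41 = 1.1463
OR = Odds_A / Odds_B = 1.0429 / 1.1463
Exactly, OR = (73 * 41) / (70 * 47) = 2993 / 3290
OR = 0.9097

0.9097


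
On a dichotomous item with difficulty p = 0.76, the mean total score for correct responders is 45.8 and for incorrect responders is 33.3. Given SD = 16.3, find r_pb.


q = 1 - p = 0.24
rpb = ((M1 - M0) / SD) * sqrt(p * q)
rpb = ((45.8 - 33.3) / 16.3) * sqrt(0.76 * 0.24)
rpb = 0.3275

0.3275


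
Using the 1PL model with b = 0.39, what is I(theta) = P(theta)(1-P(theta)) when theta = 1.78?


P = 1/(1+exp(-(1.78-0.39))) = 0.8006
I = P*(1-P) = 0.8006 * 0.1994
I = 0.1596

0.1596


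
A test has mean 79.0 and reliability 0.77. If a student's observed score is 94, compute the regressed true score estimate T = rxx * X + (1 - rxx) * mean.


T_est = rxx * X + (1 - rxx) * mean
T_est = 0.77 * 94 + 0.23 * 79.0
T_est = 72.38 + 18.17
T_est = 90.55

90.55


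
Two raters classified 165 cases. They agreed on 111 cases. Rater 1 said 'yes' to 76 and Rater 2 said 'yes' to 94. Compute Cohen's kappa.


P_o = 111/165 = 0.672727
P_e = (76*94 + 89*71) / 27225 = 0.494509
kappa = (P_o - P_e) / (1 - P_e)
kappa = (0.672727 - 0.494509) / (1 - 0.494509)
kappa = 0.3526

0.3526


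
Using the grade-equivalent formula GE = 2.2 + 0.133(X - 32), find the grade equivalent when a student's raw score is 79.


raw - median = 79 - 32 = 47
slope * diff = 0.133 * 47 = 6.251
GE = 2.2 + 6.251
GE = 8.451

8.451


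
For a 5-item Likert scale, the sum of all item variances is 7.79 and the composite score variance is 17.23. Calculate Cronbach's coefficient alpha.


alpha = (k/(k-1)) * (1 - sum(si^2)/s_total^2)
= (5/4) * (1 - 7.79/17.23)
alpha = 0.6849

0.6849


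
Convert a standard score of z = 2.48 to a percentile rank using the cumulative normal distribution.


CDF(z) = 0.5 * (1 + erf(z/sqrt(2)))
erf(1.7536) = 0.9869
CDF = 0.9934
Percentile rank = 0.9934 * 100 = 99.34

99.34


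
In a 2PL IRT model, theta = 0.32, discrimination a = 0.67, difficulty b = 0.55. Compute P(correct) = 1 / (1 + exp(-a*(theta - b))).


a*(theta - b) = 0.67 * (0.32 - 0.55) = -0.1541
exp(--0.1541) = 1.1666
P = 1 / (1 + 1.1666)
P = 0.4616

0.4616


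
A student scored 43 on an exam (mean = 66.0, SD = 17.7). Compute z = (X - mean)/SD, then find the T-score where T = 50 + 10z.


z = (X - mean) / SD = (43 - 66.0) / 17.7
z = -23.0 / 17.7
z = -1.2994
T-score = T = 50 + 10z
Carry z at full precision (z = -23.0 / 17.7) into the conversion:
T-score = 50 + 10 * (-23.0 / 17.7) = 50 + -230 / 17.7
T-score = 50 + -12.9944
T-score = 37.0056

37.0056


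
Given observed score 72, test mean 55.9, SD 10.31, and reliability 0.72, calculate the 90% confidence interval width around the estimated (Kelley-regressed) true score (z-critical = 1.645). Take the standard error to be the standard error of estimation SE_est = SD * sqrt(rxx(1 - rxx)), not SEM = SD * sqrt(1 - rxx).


True score estimate = 0.72*72 + 0.28*55.9 = 67.492
SE_est = SD * sqrt(rxx * (1 - rxx)) = 10.31 * sqrt(0.72 * 0.28) = 10.31 * sqrt(0.2016) = 4.629179
CI = T_est +/- z * SE_est, so width = 2 * z * SE_est = 2 * 1.645 * 4.629179
Width = 15.23

15.23


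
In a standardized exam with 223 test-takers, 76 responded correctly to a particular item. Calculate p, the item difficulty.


Item difficulty p = number correct / total examinees
p = 76 / 223
p = 0.3408

0.3408


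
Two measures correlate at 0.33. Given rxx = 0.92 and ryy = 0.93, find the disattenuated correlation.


r_corrected = rxy / sqrt(rxx * ryy)
= 0.33 / sqrt(0.92 * 0.93)
= 0.33 / sqrt(0.8556)
= 0.33 / 0.924986
r_corrected = 0.3568

0.3568


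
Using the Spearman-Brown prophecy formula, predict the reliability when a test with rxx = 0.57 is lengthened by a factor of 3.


r_new = (n * rxx) / (1 + (n-1) * rxx)
r_new = (3 * 0.57) / (1 + 2 * 0.57)
r_new = 1.71 / 2.14
r_new = 0.7991

0.7991


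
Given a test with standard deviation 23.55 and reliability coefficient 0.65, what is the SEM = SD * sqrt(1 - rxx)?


SEM = SD * sqrt(1 - rxx)
SEM = 23.55 * sqrt(1 - 0.65)
SEM = 23.55 * sqrt(0.35) = 23.55 * 0.591608
SEM = 13.9324

13.9324


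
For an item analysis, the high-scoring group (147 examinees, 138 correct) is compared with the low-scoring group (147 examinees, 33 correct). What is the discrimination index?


p_upper = 138/147 = 0.9388
p_lower = 33/147 = 0.2245
D = 0.9388 - 0.2245 = 0.7143

0.7143


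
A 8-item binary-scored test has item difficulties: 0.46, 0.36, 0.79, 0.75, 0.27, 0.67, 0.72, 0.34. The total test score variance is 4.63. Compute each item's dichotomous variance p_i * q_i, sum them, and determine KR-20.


For each item, compute p_i * q_i:
  Item 1: 0.46 * 0.54 = 0.2484
  Item 2: 0.36 * 0.64 = 0.2304
  Item 3: 0.79 * 0.21 = 0.1659
  Item 4: 0.75 * 0.25 = 0.1875
  Item 5: 0.27 * 0.73 = 0.1971
  Item 6: 0.67 * 0.33 = 0.2211
  Item 7: 0.72 * 0.28 = 0.2016
  Item 8: 0.34 * 0.66 = 0.2244
Sum(p_i * q_i) = 0.2484 + 0.2304 + 0.1659 + 0.1875 + 0.1971 + 0.2211 + 0.2016 + 0.2244 = 1.6764
KR-20 = (k/(k-1)) * (1 - Sum(p_i*q_i) / Var_total)
= (8/7) * (1 - 1.6764/4.63)
= 1.1429 * 0.6379
KR-20 = 0.7291

0.7291


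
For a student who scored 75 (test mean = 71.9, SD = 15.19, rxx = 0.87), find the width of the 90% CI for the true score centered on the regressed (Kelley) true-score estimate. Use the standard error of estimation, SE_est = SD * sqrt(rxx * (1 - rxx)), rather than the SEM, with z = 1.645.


True score estimate = 0.87*75 + 0.13*71.9 = 74.597
SE_est = SD * sqrt(rxx * (1 - rxx)) = 15.19 * sqrt(0.87 * 0.13) = 15.19 * sqrt(0.1131) = 5.108449
CI = T_est +/- z * SE_est, so width = 2 * z * SE_est = 2 * 1.645 * 5.108449
Width = 16.8068

16.8068


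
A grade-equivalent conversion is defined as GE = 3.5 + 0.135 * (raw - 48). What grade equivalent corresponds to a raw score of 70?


raw - median = 70 - 48 = 22
slope * diff = 0.135 * 22 = 2.97
GE = 3.5 + 2.97
GE = 6.47

6.47


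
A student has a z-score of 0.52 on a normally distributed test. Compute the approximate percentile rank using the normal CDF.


CDF(z) = 0.5 * (1 + erf(z/sqrt(2)))
erf(0.3677) = 0.3969
CDF = 0.6985
Percentile rank = 0.6985 * 100 = 69.85

69.85


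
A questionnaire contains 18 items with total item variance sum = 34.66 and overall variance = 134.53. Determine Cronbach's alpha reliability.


alpha = (k/(k-1)) * (1 - sum(si^2)/s_total^2)
= (18/17) * (1 - 34.66/134.53)
alpha = 0.786

0.786


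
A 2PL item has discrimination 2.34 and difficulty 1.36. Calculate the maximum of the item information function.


For 2PL, max info at theta = b = 1.36
I_max = a^2 / 4 = 2.34^2 / 4
= 5.4756 / 4
I_max = 1.3689

1.3689


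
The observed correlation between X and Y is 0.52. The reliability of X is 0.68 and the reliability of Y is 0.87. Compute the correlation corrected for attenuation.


r_corrected = rxy / sqrt(rxx * ryy)
= 0.52 / sqrt(0.68 * 0.87)
= 0.52 / sqrt(0.5916)
= 0.52 / 0.769155
r_corrected = 0.6761

0.6761


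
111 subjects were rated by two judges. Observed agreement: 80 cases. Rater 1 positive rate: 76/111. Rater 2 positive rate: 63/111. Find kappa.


P_o = 80/111 = 0.720721
P_e = (76*63 + 35*48) / 12321 = 0.524957
kappa = (P_o - P_e) / (1 - P_e)
kappa = (0.720721 - 0.524957) / (1 - 0.524957)
kappa = 0.4121

0.4121


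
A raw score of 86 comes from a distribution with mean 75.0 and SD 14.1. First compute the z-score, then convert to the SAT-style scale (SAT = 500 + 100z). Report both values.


z = (X - mean) / SD = (86 - 75.0) / 14.1
z = 11.0 / 14.1
z = 0.7801
SAT-scale = SAT = 500 + 100z
Carry z at full precision (z = 11.0 / 14.1) into the conversion:
SAT-scale = 500 + 100 * (11.0 / 14.1) = 500 + 1100 / 14.1
SAT-scale = 500 + 78.0142
SAT-scale = 578.0142

578.0142


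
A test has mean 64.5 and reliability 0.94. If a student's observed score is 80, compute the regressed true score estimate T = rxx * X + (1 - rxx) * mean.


T_est = rxx * X + (1 - rxx) * mean
T_est = 0.94 * 80 + 0.06 * 64.5
T_est = 75.2 + 3.87
T_est = 79.07

79.07


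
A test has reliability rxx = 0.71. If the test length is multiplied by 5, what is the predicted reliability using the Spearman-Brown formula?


r_new = (n * rxx) / (1 + (n-1) * rxx)
r_new = (5 * 0.71) / (1 + 4 * 0.71)
r_new = 3.55 / 3.84
r_new = 0.9245

0.9245


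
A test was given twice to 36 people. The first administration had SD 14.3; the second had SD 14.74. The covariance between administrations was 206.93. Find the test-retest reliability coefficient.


r = cov(X,Y) / (SD_X * SD_Y)
r = 206.93 / (14.3 * 14.74)
r = 206.93 / 210.782
r = 0.9817

0.9817


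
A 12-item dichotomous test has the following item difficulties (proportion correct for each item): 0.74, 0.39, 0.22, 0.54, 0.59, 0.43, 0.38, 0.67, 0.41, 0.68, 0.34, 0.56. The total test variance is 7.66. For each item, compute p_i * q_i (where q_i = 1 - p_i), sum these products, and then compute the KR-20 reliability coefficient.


For each item, compute p_i * q_i:
  Item 1: 0.74 * 0.26 = 0.1924
  Item 2: 0.39 * 0.61 = 0.2379
  Item 3: 0.22 * 0.78 = 0.1716
  Item 4: 0.54 * 0.46 = 0.2484
  Item 5: 0.59 * 0.41 = 0.2419
  Item 6: 0.43 * 0.57 = 0.2451
  Item 7: 0.38 * 0.62 = 0.2356
  Item 8: 0.67 * 0.33 = 0.2211
  Item 9: 0.41 * 0.59 = 0.2419
  Item 10: 0.68 * 0.32 = 0.2176
  Item 11: 0.34 * 0.66 = 0.2244
  Item 12: 0.56 * 0.44 = 0.2464
Sum(p_i * q_i) = 0.1924 + 0.2379 + 0.1716 + 0.2484 + 0.2419 + 0.2451 + 0.2356 + 0.2211 + 0.2419 + 0.2176 + 0.2244 + 0.2464 = 2.7243
KR-20 = (k/(k-1)) * (1 - Sum(p_i*q_i) / Var_total)
= (12/11) * (1 - 2.7243/7.66)
= 1.0909 * 0.6443
KR-20 = 0.7029

0.7029


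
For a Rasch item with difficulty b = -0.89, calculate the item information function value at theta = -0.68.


P = 1/(1+exp(-(-0.68--0.89))) = 0.5523
I = P*(1-P) = 0.5523 * 0.4477
I = 0.2473

0.2473


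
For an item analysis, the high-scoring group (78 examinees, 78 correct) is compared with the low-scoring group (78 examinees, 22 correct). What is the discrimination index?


p_upper = 78/78 = 1.0
p_lower = 22/78 = 0.2821
D = 1.0 - 0.2821 = 0.7179

0.7179


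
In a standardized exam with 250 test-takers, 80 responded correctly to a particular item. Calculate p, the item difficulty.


Item difficulty p = number correct / total examinees
p = 80 / 250
p = 0.32

0.32


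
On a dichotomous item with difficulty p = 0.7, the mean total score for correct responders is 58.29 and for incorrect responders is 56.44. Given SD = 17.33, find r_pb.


q = 1 - p = 0.3
rpb = ((M1 - M0) / SD) * sqrt(p * q)
rpb = ((58.29 - 56.44) / 17.33) * sqrt(0.7 * 0.3)
rpb = 0.0489

0.0489


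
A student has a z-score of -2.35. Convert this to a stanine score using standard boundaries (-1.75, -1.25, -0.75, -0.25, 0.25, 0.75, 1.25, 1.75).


Stanine boundaries: [-1.75, -1.25, -0.75, -0.25, 0.25, 0.75, 1.25, 1.75]
z = -2.35
Check each boundary:
  z < -1.75
  z < -1.25
  z < -0.75
  z < -0.25
  z < 0.25
  z < 0.75
  z < 1.25
  z < 1.75
Highest qualifying boundary gives stanine = 1

1


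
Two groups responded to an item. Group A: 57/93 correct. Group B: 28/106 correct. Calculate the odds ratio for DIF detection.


Odds_A = 57/36 = 1.5833
Odds_B = 28/78 = 0.359
OR = Odds_A / Odds_B = 1.5833 / 0.359
Exactly, OR = (57 * 78) / (36 * 28) = 4446 / 1008
OR = 4.4107

4.4107


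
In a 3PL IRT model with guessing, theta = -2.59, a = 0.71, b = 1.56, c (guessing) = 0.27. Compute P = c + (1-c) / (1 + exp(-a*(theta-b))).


logit = 0.71*(-2.59 - 1.56) = -2.9465
P* = 1/(1 + exp(--2.9465)) = 0.0499
P = 0.27 + (1 - 0.27) * 0.0499
P = 0.3064

0.3064


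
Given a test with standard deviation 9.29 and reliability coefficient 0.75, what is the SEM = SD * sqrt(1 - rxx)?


SEM = SD * sqrt(1 - rxx)
SEM = 9.29 * sqrt(1 - 0.75)
SEM = 9.29 * sqrt(0.25) = 9.29 * 0.5
SEM = 4.645

4.645


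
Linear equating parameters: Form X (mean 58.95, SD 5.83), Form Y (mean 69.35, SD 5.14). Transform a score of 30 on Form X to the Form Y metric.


slope = SD_Y / SD_X = 5.14 / 5.83 ~ 0.8816
intercept = mean_Y - slope * mean_X = 69.35 - (5.14 / 5.83) * 58.95 ~ 17.3769
Y = slope * X + intercept. To avoid rounding drift from the rounded slope/intercept, evaluate the equivalent form Y = mean_Y + SD_Y * (X - mean_X) / SD_X at full precision:
Y = 69.35 + 5.14 * (30 - 58.95) / 5.83
Y = 69.35 - 5.14 * 28.95 / 5.83
Y = 69.35 - 148.803 / 5.83
Y = 69.35 - 25.5237
Y = 43.8263

43.8263


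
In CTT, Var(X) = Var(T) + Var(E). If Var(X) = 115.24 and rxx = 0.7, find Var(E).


var_true = rxx * var_obs = 0.7 * 115.24 = 80.668
var_error = var_obs - var_true
var_error = 115.24 - 80.668
var_error = 34.572

34.572


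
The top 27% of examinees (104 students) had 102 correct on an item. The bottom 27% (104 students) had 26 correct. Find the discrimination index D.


p_upper = 102/104 = 0.9808
p_lower = 26/104 = 0.25
D = 0.9808 - 0.25 = 0.7308

0.7308


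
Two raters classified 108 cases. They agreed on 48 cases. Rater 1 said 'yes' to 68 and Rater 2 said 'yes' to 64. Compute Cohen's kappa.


P_o = 48/108 = 0.444444
P_e = (68*64 + 40*44) / 11664 = 0.524005
kappa = (P_o - P_e) / (1 - P_e)
kappa = (0.444444 - 0.524005) / (1 - 0.524005)
kappa = -0.1671

-0.1671


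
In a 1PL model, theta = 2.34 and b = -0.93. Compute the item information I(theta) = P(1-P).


P = 1/(1+exp(-(2.34--0.93))) = 0.9634
I = P*(1-P) = 0.9634 * 0.0366
I = 0.0353

0.0353


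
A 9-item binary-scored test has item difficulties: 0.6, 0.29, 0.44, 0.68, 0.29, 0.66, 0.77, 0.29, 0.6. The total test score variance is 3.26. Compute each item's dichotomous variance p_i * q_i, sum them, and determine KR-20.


For each item, compute p_i * q_i:
  Item 1: 0.6 * 0.4 = 0.24
  Item 2: 0.29 * 0.71 = 0.2059
  Item 3: 0.44 * 0.56 = 0.2464
  Item 4: 0.68 * 0.32 = 0.2176
  Item 5: 0.29 * 0.71 = 0.2059
  Item 6: 0.66 * 0.34 = 0.2244
  Item 7: 0.77 * 0.23 = 0.1771
  Item 8: 0.29 * 0.71 = 0.2059
  Item 9: 0.6 * 0.4 = 0.24
Sum(p_i * q_i) = 0.24 + 0.2059 + 0.2464 + 0.2176 + 0.2059 + 0.2244 + 0.1771 + 0.2059 + 0.24 = 1.9632
KR-20 = (k/(k-1)) * (1 - Sum(p_i*q_i) / Var_total)
= (9/8) * (1 - 1.9632/3.26)
= 1.125 * 0.3978
KR-20 = 0.4475

0.4475


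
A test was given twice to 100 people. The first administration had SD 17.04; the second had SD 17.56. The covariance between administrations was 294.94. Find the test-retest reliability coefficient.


r = cov(X,Y) / (SD_X * SD_Y)
r = 294.94 / (17.04 * 17.56)
r = 294.94 / 299.2224
r = 0.9857

0.9857


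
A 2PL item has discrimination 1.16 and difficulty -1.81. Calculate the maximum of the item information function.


For 2PL, max info at theta = b = -1.81
I_max = a^2 / 4 = 1.16^2 / 4
= 1.3456 / 4
I_max = 0.3364

0.3364


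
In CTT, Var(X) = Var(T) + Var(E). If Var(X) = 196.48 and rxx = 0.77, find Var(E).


var_true = rxx * var_obs = 0.77 * 196.48 = 151.2896
var_error = var_obs - var_true
var_error = 196.48 - 151.2896
var_error = 45.1904

45.1904


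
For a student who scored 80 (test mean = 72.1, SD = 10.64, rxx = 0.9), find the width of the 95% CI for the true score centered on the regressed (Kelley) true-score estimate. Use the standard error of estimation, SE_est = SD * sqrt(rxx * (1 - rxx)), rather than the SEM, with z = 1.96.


True score estimate = 0.9*80 + 0.1*72.1 = 79.21
SE_est = SD * sqrt(rxx * (1 - rxx)) = 10.64 * sqrt(0.9 * 0.1) = 10.64 * sqrt(0.09) = 3.192
CI = T_est +/- z * SE_est, so width = 2 * z * SE_est = 2 * 1.96 * 3.192
Width = 12.5126

12.5126


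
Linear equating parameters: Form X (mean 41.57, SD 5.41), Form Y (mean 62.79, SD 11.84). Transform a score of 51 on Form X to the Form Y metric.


slope = SD_Y / SD_X = 11.84 / 5.41 ~ 2.1885
intercept = mean_Y - slope * mean_X = 62.79 - (11.84 / 5.41) * 41.57 ~ -28.1876
Y = slope * X + intercept. To avoid rounding drift from the rounded slope/intercept, evaluate the equivalent form Y = mean_Y + SD_Y * (X - mean_X) / SD_X at full precision:
Y = 62.79 + 11.84 * (51 - 41.57) / 5.41
Y = 62.79 + 11.84 * 9.43 / 5.41
Y = 62.79 + 111.6512 / 5.41
Y = 62.79 + 20.6379
Y = 83.4279

83.4279


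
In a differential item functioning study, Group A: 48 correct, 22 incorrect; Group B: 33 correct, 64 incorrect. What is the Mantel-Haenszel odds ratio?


Odds_A = 48/22 = 2.1818
Odds_B = 33/64 = 0.5156
OR = Odds_A / Odds_B = 2.1818 / 0.5156
Exactly, OR = (48 * 64) / (22 * 33) = 3072 / 726
OR = 4.2314

4.2314


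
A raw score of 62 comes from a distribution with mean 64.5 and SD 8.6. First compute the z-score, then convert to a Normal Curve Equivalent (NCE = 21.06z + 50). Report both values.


z = (X - mean) / SD = (62 - 64.5) / 8.6
z = -2.5 / 8.6
z = -0.2907
NCE = NCE = 21.06z + 50
Carry z at full precision (z = -2.5 / 8.6) into the conversion:
NCE = 21.06 * (-2.5 / 8.6) + 50 = -52.65 / 8.6 + 50
NCE = -6.1221 + 50
NCE = 43.8779

43.8779


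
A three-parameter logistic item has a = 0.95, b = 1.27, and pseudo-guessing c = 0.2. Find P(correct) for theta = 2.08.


logit = 0.95*(2.08 - 1.27) = 0.7695
P* = 1/(1 + exp(-0.7695)) = 0.6834
P = 0.2 + (1 - 0.2) * 0.6834
P = 0.7467

0.7467


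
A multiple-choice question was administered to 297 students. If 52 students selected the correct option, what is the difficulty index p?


Item difficulty p = number correct / total examinees
p = 52 / 297
p = 0.1751

0.1751


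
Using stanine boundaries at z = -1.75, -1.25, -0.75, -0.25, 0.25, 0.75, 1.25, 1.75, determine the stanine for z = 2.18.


Stanine boundaries: [-1.75, -1.25, -0.75, -0.25, 0.25, 0.75, 1.25, 1.75]
z = 2.18
Check each boundary:
  z >= -1.75 -> could be stanine 2
  z >= -1.25 -> could be stanine 3
  z >= -0.75 -> could be stanine 4
  z >= -0.25 -> could be stanine 5
  z >= 0.25 -> could be stanine 6
  z >= 0.75 -> could be stanine 7
  z >= 1.25 -> could be stanine 8
  z >= 1.75 -> could be stanine 9
Highest qualifying boundary gives stanine = 9

9


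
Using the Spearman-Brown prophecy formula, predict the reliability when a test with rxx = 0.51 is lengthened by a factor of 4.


r_new = (n * rxx) / (1 + (n-1) * rxx)
r_new = (4 * 0.51) / (1 + 3 * 0.51)
r_new = 2.04 / 2.53
r_new = 0.8063

0.8063


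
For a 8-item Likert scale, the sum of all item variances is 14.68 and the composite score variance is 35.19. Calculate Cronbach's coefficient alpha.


alpha = (k/(k-1)) * (1 - sum(si^2)/s_total^2)
= (8/7) * (1 - 14.68/35.19)
alpha = 0.6661

0.6661


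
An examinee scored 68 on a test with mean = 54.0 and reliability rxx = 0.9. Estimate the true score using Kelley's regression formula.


T_est = rxx * X + (1 - rxx) * mean
T_est = 0.9 * 68 + 0.1 * 54.0
T_est = 61.2 + 5.4
T_est = 66.6

66.6


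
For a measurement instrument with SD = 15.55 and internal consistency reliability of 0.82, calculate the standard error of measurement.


SEM = SD * sqrt(1 - rxx)
SEM = 15.55 * sqrt(1 - 0.82)
SEM = 15.55 * sqrt(0.18) = 15.55 * 0.424264
SEM = 6.5973

6.5973


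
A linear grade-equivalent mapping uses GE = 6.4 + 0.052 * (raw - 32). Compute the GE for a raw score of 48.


raw - median = 48 - 32 = 16
slope * diff = 0.052 * 16 = 0.832
GE = 6.4 + 0.832
GE = 7.232

7.232


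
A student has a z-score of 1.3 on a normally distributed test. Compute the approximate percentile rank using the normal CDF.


CDF(z) = 0.5 * (1 + erf(z/sqrt(2)))
erf(0.9192) = 0.8064
CDF = 0.9032
Percentile rank = 0.9032 * 100 = 90.32

90.32


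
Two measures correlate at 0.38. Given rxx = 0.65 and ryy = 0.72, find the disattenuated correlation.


r_corrected = rxy / sqrt(rxx * ryy)
= 0.38 / sqrt(0.65 * 0.72)
= 0.38 / sqrt(0.468)
= 0.38 / 0.684105
r_corrected = 0.5555

0.5555


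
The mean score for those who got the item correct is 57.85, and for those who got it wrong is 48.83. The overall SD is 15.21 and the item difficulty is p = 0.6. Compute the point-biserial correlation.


q = 1 - p = 0.4
rpb = ((M1 - M0) / SD) * sqrt(p * q)
rpb = ((57.85 - 48.83) / 15.21) * sqrt(0.6 * 0.4)
rpb = 0.2905

0.2905


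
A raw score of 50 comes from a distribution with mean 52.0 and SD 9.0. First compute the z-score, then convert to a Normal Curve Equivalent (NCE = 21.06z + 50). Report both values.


z = (X - mean) / SD = (50 - 52.0) / 9.0
z = -2.0 / 9.0
z = -0.2222
NCE = NCE = 21.06z + 50
Carry z at full precision (z = -2.0 / 9.0) into the conversion:
NCE = 21.06 * (-2.0 / 9.0) + 50 = -42.12 / 9.0 + 50
NCE = -4.68 + 50
NCE = 45.32

45.32


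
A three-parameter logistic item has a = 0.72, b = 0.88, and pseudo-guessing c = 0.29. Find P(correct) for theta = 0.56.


logit = 0.72*(0.56 - 0.88) = -0.2304
P* = 1/(1 + exp(--0.2304)) = 0.4427
P = 0.29 + (1 - 0.29) * 0.4427
P = 0.6043

0.6043


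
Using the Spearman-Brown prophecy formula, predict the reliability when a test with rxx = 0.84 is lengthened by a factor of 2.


r_new = (n * rxx) / (1 + (n-1) * rxx)
r_new = (2 * 0.84) / (1 + 1 * 0.84)
r_new = 1.68 / 1.84
r_new = 0.913

0.913


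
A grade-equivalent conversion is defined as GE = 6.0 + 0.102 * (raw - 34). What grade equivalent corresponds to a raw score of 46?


raw - median = 46 - 34 = 12
slope * diff = 0.102 * 12 = 1.224
GE = 6.0 + 1.224
GE = 7.224

7.224


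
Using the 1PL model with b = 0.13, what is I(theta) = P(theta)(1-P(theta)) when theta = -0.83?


P = 1/(1+exp(-(-0.83-0.13))) = 0.2769
I = P*(1-P) = 0.2769 * 0.7231
I = 0.2002

0.2002


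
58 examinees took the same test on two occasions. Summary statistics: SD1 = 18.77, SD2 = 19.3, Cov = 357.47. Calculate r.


r = cov(X,Y) / (SD_X * SD_Y)
r = 357.47 / (18.77 * 19.3)
r = 357.47 / 362.261
r = 0.9868

0.9868


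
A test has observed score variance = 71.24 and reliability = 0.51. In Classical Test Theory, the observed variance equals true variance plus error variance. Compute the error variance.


var_true = rxx * var_obs = 0.51 * 71.24 = 36.3324
var_error = var_obs - var_true
var_error = 71.24 - 36.3324
var_error = 34.9076

34.9076


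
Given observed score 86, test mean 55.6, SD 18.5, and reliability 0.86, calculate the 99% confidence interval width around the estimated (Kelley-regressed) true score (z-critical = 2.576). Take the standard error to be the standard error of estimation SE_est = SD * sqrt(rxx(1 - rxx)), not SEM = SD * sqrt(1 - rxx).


True score estimate = 0.86*86 + 0.14*55.6 = 81.744
SE_est = SD * sqrt(rxx * (1 - rxx)) = 18.5 * sqrt(0.86 * 0.14) = 18.5 * sqrt(0.1204) = 6.41926
CI = T_est +/- z * SE_est, so width = 2 * z * SE_est = 2 * 2.576 * 6.41926
Width = 33.072

33.072


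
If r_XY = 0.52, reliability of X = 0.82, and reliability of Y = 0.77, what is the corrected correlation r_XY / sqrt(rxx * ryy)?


r_corrected = rxy / sqrt(rxx * ryy)
= 0.52 / sqrt(0.82 * 0.77)
= 0.52 / sqrt(0.6314)
= 0.52 / 0.794607
r_corrected = 0.6544

0.6544


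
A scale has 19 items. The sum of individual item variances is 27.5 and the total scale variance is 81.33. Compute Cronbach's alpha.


alpha = (k/(k-1)) * (1 - sum(si^2)/s_total^2)
= (19/18) * (1 - 27.5/81.33)
alpha = 0.6986

0.6986


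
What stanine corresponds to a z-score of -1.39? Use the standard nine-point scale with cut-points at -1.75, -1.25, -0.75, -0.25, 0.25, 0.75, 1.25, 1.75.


Stanine boundaries: [-1.75, -1.25, -0.75, -0.25, 0.25, 0.75, 1.25, 1.75]
z = -1.39
Check each boundary:
  z >= -1.75 -> could be stanine 2
  z < -1.25
  z < -0.75
  z < -0.25
  z < 0.25
  z < 0.75
  z < 1.25
  z < 1.75
Highest qualifying boundary gives stanine = 2

2


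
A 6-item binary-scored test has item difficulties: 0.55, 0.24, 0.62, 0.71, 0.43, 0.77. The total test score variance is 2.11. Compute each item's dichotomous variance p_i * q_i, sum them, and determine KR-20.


For each item, compute p_i * q_i:
  Item 1: 0.55 * 0.45 = 0.2475
  Item 2: 0.24 * 0.76 = 0.1824
  Item 3: 0.62 * 0.38 = 0.2356
  Item 4: 0.71 * 0.29 = 0.2059
  Item 5: 0.43 * 0.57 = 0.2451
  Item 6: 0.77 * 0.23 = 0.1771
Sum(p_i * q_i) = 0.2475 + 0.1824 + 0.2356 + 0.2059 + 0.2451 + 0.1771 = 1.2936
KR-20 = (k/(k-1)) * (1 - Sum(p_i*q_i) / Var_total)
= (6/5) * (1 - 1.2936/2.11)
= 1.2 * 0.3869
KR-20 = 0.4643

0.4643


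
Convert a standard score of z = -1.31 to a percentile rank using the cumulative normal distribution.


CDF(z) = 0.5 * (1 + erf(z/sqrt(2)))
erf(-0.9263) = -0.8098
CDF = 0.0951
Percentile rank = 0.0951 * 100 = 9.51

9.51


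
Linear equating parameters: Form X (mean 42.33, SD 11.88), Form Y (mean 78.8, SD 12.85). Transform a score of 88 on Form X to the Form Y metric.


slope = SD_Y / SD_X = 12.85 / 11.88 ~ 1.0816
intercept = mean_Y - slope * mean_X = 78.8 - (12.85 / 11.88) * 42.33 ~ 33.0138
Y = slope * X + intercept. To avoid rounding drift from the rounded slope/intercept, evaluate the equivalent form Y = mean_Y + SD_Y * (X - mean_X) / SD_X at full precision:
Y = 78.8 + 12.85 * (88 - 42.33) / 11.88
Y = 78.8 + 12.85 * 45.67 / 11.88
Y = 78.8 + 586.8595 / 11.88
Y = 78.8 + 49.3989
Y = 128.1989

128.1989


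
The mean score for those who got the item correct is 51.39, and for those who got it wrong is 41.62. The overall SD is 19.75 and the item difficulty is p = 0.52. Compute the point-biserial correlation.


q = 1 - p = 0.48
rpb = ((M1 - M0) / SD) * sqrt(p * q)
rpb = ((51.39 - 41.62) / 19.75) * sqrt(0.52 * 0.48)
rpb = 0.2471

0.2471


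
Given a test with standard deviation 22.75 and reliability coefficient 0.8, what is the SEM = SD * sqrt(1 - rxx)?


SEM = SD * sqrt(1 - rxx)
SEM = 22.75 * sqrt(1 - 0.8)
SEM = 22.75 * sqrt(0.2) = 22.75 * 0.447214
SEM = 10.1741

10.1741


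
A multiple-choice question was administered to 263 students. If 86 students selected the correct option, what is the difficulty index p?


Item difficulty p = number correct / total examinees
p = 86 / 263
p = 0.327

0.327


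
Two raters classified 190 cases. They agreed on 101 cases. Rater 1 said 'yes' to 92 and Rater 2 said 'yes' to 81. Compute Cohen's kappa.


P_o = 101/190 = 0.531579
P_e = (92*81 + 98*109) / 36100 = 0.502327
kappa = (P_o - P_e) / (1 - P_e)
kappa = (0.531579 - 0.502327) / (1 - 0.502327)
kappa = 0.0588

0.0588


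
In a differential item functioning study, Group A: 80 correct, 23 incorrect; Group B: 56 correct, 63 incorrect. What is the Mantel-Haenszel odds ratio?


Odds_A = 80/23 = 3.4783
Odds_B = 56/63 = 0.8889
OR = Odds_A / Odds_B = 3.4783 / 0.8889
Exactly, OR = (80 * 63) / (23 * 56) = 5040 / 1288
OR = 3.913

3.913


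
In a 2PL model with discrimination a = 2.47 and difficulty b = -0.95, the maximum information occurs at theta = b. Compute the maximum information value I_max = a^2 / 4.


For 2PL, max info at theta = b = -0.95
I_max = a^2 / 4 = 2.47^2 / 4
= 6.1009 / 4
I_max = 1.5252

1.5252


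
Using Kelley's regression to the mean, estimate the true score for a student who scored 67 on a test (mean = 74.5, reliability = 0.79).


T_est = rxx * X + (1 - rxx) * mean
T_est = 0.79 * 67 + 0.21 * 74.5
T_est = 52.93 + 15.645
T_est = 68.575

68.575


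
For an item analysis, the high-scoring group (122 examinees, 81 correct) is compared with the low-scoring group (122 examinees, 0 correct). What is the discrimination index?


p_upper = 81/122 = 0.6639
p_lower = 0/122 = 0.0
D = 0.6639 - 0.0 = 0.6639

0.6639


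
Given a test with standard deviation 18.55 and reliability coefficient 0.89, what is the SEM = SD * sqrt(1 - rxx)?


SEM = SD * sqrt(1 - rxx)
SEM = 18.55 * sqrt(1 - 0.89)
SEM = 18.55 * sqrt(0.11) = 18.55 * 0.331662
SEM = 6.1523

6.1523


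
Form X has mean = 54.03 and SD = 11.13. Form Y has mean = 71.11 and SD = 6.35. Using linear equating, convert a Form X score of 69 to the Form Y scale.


slope = SD_Y / SD_X = 6.35 / 11.13 ~ 0.5705
intercept = mean_Y - slope * mean_X = 71.11 - (6.35 / 11.13) * 54.03 ~ 40.2843
Y = slope * X + intercept. To avoid rounding drift from the rounded slope/intercept, evaluate the equivalent form Y = mean_Y + SD_Y * (X - mean_X) / SD_X at full precision:
Y = 71.11 + 6.35 * (69 - 54.03) / 11.13
Y = 71.11 + 6.35 * 14.97 / 11.13
Y = 71.11 + 95.0595 / 11.13
Y = 71.11 + 8.5408
Y = 79.6508

79.6508


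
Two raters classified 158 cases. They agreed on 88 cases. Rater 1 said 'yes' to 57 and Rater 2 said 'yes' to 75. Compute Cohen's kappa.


P_o = 88/158 = 0.556962
P_e = (57*75 + 101*83) / 24964 = 0.50705
kappa = (P_o - P_e) / (1 - P_e)
kappa = (0.556962 - 0.50705) / (1 - 0.50705)
kappa = 0.1013

0.1013


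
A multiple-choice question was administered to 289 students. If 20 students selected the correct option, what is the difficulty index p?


Item difficulty p = number correct / total examinees
p = 20 / 289
p = 0.0692

0.0692


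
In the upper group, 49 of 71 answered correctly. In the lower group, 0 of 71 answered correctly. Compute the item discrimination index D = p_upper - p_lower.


p_upper = 49/71 = 0.6901
p_lower = 0/71 = 0.0
D = 0.6901 - 0.0 = 0.6901

0.6901


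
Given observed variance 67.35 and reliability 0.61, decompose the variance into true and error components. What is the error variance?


var_true = rxx * var_obs = 0.61 * 67.35 = 41.0835
var_error = var_obs - var_true
var_error = 67.35 - 41.0835
var_error = 26.2665

26.2665


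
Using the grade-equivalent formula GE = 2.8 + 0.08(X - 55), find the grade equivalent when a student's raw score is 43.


raw - median = 43 - 55 = -12
slope * diff = 0.08 * -12 = -0.96
GE = 2.8 + -0.96
GE = 1.84

1.84


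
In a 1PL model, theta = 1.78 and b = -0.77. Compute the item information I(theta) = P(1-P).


P = 1/(1+exp(-(1.78--0.77))) = 0.9276
I = P*(1-P) = 0.9276 * 0.0724
I = 0.0672

0.0672


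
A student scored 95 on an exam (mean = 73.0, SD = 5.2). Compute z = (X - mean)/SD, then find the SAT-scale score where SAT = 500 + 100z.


z = (X - mean) / SD = (95 - 73.0) / 5.2
z = 22.0 / 5.2
z = 4.2308
SAT-scale = SAT = 500 + 100z
Carry z at full precision (z = 22.0 / 5.2) into the conversion:
SAT-scale = 500 + 100 * (22.0 / 5.2) = 500 + 2200 / 5.2
SAT-scale = 500 + 423.0769
SAT-scale = 923.0769

923.0769


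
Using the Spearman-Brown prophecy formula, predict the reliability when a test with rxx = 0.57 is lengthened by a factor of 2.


r_new = (n * rxx) / (1 + (n-1) * rxx)
r_new = (2 * 0.57) / (1 + 1 * 0.57)
r_new = 1.14 / 1.57
r_new = 0.7261

0.7261


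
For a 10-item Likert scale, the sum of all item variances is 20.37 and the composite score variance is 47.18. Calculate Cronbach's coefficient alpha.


alpha = (k/(k-1)) * (1 - sum(si^2)/s_total^2)
= (10/9) * (1 - 20.37/47.18)
alpha = 0.6314

0.6314


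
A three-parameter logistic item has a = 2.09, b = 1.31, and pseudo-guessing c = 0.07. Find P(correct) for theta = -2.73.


logit = 2.09*(-2.73 - 1.31) = -8.4436
P* = 1/(1 + exp(--8.4436)) = 0.0002
P = 0.07 + (1 - 0.07) * 0.0002
P = 0.0702

0.0702


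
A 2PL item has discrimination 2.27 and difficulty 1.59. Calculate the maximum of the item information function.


For 2PL, max info at theta = b = 1.59
I_max = a^2 / 4 = 2.27^2 / 4
= 5.1529 / 4
I_max = 1.2882

1.2882


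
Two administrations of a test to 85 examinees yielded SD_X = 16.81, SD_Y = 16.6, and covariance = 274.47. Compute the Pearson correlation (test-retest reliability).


r = cov(X,Y) / (SD_X * SD_Y)
r = 274.47 / (16.81 * 16.6)
r = 274.47 / 279.046
r = 0.9836

0.9836


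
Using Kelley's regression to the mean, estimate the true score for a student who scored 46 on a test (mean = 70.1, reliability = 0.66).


T_est = rxx * X + (1 - rxx) * mean
T_est = 0.66 * 46 + 0.34 * 70.1
T_est = 30.36 + 23.834
T_est = 54.194

54.194


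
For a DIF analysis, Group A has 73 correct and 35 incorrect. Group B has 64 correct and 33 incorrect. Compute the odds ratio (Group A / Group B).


Odds_A = 73/35 = 2.0857
Odds_B = 64/33 = 1.9394
OR = Odds_A / Odds_B = 2.0857 / 1.9394
Exactly, OR = (73 * 33) / (35 * 64) = 2409 / 2240
OR = 1.0754

1.0754
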